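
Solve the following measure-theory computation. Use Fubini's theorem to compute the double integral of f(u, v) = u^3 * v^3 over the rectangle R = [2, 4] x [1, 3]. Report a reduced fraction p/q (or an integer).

f(u, v) is a tensor product of a function of u and a function of v, and both factors are bounded continuous (hence Lebesgue integrable) on the rectangle, so Fubini's theorem applies:
  integral_R f d(m x m) = (integral_a1^b1 u^3 du) * (integral_a2^b2 v^3 dv).
Inner integral in u: integral_{2}^{4} u^3 du = (4^4 - 2^4)/4
  = 60.
Inner integral in v: integral_{1}^{3} v^3 dv = (3^4 - 1^4)/4
  = 20.
Product: (60) * (20) = 1200.

1200


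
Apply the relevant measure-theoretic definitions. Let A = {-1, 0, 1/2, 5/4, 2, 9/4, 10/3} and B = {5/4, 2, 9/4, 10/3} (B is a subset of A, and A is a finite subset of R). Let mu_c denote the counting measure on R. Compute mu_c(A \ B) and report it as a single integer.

Counting measure assigns mu_c(E) = |E| (number of elements) when E is finite. For B subset A, A \ B is the set of elements of A not in B, so |A \ B| = |A| - |B|.
|A| = 7, |B| = 4, so mu_c(A \ B) = 7 - 4 = 3.

3


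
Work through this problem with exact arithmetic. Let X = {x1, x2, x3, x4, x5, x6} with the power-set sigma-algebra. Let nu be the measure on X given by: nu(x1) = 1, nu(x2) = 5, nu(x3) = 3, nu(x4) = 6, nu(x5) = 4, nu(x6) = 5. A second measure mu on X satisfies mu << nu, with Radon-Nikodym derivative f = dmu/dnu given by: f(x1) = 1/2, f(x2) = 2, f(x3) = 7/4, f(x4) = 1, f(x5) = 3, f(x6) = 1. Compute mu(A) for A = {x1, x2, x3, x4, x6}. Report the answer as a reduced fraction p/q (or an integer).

By the defining property of the Radon-Nikodym derivative, for every measurable set A,
  mu(A) = integral_A f dnu.
Since nu is a discrete measure concentrated on the atoms of X, the integral over A reduces to the sum
  mu(A) = sum_{x in A} f(x) * nu({x}).
Computing each term:
  x1: f(x1) * nu(x1) = 1/2 * 1 = 1/2.
  x2: f(x2) * nu(x2) = 2 * 5 = 10.
  x3: f(x3) * nu(x3) = 7/4 * 3 = 21/4.
  x4: f(x4) * nu(x4) = 1 * 6 = 6.
  x6: f(x6) * nu(x6) = 1 * 5 = 5.
Summing: mu(A) = 1/2 + 10 + 21/4 + 6 + 5 = 107/4.

107/4


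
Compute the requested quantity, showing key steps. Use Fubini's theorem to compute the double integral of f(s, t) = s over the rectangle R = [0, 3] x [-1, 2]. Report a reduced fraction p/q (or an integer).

f(s, t) is a tensor product of a function of s and a function of t, and both factors are bounded continuous (hence Lebesgue integrable) on the rectangle, so Fubini's theorem applies:
  integral_R f d(m x m) = (integral_a1^b1 s ds) * (integral_a2^b2 1 dt).
Inner integral in s: integral_{0}^{3} s ds = (3^2 - 0^2)/2
  = 9/2.
Inner integral in t: integral_{-1}^{2} 1 dt = (2^1 - (-1)^1)/1
  = 3.
Product: (9/2) * (3) = 27/2.

27/2


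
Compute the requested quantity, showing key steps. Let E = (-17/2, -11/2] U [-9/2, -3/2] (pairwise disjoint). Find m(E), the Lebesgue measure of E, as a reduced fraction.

For pairwise disjoint intervals, m(union_i I_i) = sum_i m(I_i),
and m is invariant under swapping open/closed endpoints (single points have measure 0).
So m(E) = sum_i (b_i - a_i).
  I_1 has length -11/2 - (-17/2) = 3.
  I_2 has length -3/2 - (-9/2) = 3.
Summing:
  m(E) = 3 + 3 = 6.

6


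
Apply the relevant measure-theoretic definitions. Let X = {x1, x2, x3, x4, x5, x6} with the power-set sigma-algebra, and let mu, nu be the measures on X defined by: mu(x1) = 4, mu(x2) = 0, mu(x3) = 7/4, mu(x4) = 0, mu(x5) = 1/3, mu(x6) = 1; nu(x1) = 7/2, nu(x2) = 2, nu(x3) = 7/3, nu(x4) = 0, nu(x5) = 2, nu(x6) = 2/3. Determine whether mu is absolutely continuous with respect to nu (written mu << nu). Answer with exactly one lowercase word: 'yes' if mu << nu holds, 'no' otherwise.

mu << nu means: every nu-null measurable set is also mu-null; equivalently, for every atom x, if nu({x}) = 0 then mu({x}) = 0.
Checking each atom:
  x1: nu = 7/2 > 0 -> no constraint.
  x2: nu = 2 > 0 -> no constraint.
  x3: nu = 7/3 > 0 -> no constraint.
  x4: nu = 0, mu = 0 -> consistent with mu << nu.
  x5: nu = 2 > 0 -> no constraint.
  x6: nu = 2/3 > 0 -> no constraint.
No atom violates the condition. Therefore mu << nu.

yes


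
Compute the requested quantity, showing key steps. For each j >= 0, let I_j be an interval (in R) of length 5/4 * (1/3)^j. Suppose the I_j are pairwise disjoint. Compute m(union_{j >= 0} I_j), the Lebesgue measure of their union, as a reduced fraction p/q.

By countable additivity of the Lebesgue measure on pairwise disjoint measurable sets,
  m(union_{j >= 0} I_j) = sum_{j >= 0} m(I_j) = sum_{j >= 0} a * r^j,
  with a = 5/4 and r = 1/3.
Since 0 < r = 1/3 < 1, the geometric series converges:
  sum_{j >= 0} a * r^j = a / (1 - r).
  = 5/4 / (1 - 1/3)
  = 5/4 / (2/3)
  = 15/8.

15/8


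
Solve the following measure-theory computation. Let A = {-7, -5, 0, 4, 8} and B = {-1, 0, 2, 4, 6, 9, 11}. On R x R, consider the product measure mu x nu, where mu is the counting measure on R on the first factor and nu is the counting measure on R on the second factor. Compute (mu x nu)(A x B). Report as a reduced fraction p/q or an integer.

For a measurable rectangle A x B, the product measure satisfies
  (mu x nu)(A x B) = mu(A) * nu(B).
  mu(A) = 5.
  nu(B) = 7.
  (mu x nu)(A x B) = 5 * 7 = 35.

35


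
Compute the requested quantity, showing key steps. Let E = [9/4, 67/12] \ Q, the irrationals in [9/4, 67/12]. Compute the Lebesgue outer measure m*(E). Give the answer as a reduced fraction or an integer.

The interval I = [9/4, 67/12] has m(I) = 67/12 - 9/4 = 10/3 (endpoints are measure-zero, so open/closed/half-open agree). Write I = (I cap Q) u (I \ Q). The rationals in I are countable, so m*(I cap Q) = 0 (cover each rational by intervals whose total length is arbitrarily small). By countable subadditivity m*(I) <= m*(I cap Q) + m*(I \ Q), hence m*(I \ Q) >= m(I) = 10/3. The reverse inequality m*(I \ Q) <= m*(I) = 10/3 is trivial since (I \ Q) is a subset of I. Therefore m*(I \ Q) = 10/3.

10/3


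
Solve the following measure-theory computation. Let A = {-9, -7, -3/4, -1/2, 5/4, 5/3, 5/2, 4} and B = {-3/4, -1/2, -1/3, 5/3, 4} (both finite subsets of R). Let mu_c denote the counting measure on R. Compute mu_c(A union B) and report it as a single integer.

Counting measure on a finite set equals cardinality. By inclusion-exclusion, |A union B| = |A| + |B| - |A cap B|.
|A| = 8, |B| = 5, |A cap B| = 4.
So mu_c(A union B) = 8 + 5 - 4 = 9.

9


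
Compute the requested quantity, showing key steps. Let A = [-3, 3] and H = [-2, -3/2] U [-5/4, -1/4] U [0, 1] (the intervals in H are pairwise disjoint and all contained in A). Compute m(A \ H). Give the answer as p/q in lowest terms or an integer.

The ambient interval has length m(A) = 3 - (-3) = 6.
Since the holes are disjoint and sit inside A, by finite additivity
  m(H) = sum_i (b_i - a_i), and m(A \ H) = m(A) - m(H).
Computing the hole measures:
  m(H_1) = -3/2 - (-2) = 1/2.
  m(H_2) = -1/4 - (-5/4) = 1.
  m(H_3) = 1 - 0 = 1.
Summed: m(H) = 1/2 + 1 + 1 = 5/2.
So m(A \ H) = 6 - 5/2 = 7/2.

7/2


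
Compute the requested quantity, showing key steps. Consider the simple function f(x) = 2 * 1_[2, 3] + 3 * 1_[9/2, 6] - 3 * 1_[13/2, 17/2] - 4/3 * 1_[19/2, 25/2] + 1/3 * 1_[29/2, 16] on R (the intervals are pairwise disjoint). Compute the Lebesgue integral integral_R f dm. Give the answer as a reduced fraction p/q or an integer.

For a simple function f = sum_i c_i * 1_{A_i} with disjoint A_i,
  integral f dm = sum_i c_i * m(A_i).
Lengths of the A_i:
  m(A_1) = 3 - 2 = 1.
  m(A_2) = 6 - 9/2 = 3/2.
  m(A_3) = 17/2 - 13/2 = 2.
  m(A_4) = 25/2 - 19/2 = 3.
  m(A_5) = 16 - 29/2 = 3/2.
Contributions c_i * m(A_i):
  (2) * (1) = 2.
  (3) * (3/2) = 9/2.
  (-3) * (2) = -6.
  (-4/3) * (3) = -4.
  (1/3) * (3/2) = 1/2.
Total: 2 + 9/2 - 6 - 4 + 1/2 = -3.

-3


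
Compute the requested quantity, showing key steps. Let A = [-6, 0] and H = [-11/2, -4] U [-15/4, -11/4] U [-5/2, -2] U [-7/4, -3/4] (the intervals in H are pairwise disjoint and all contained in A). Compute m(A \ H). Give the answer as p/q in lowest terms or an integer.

The ambient interval has length m(A) = 0 - (-6) = 6.
Since the holes are disjoint and sit inside A, by finite additivity
  m(H) = sum_i (b_i - a_i), and m(A \ H) = m(A) - m(H).
Computing the hole measures:
  m(H_1) = -4 - (-11/2) = 3/2.
  m(H_2) = -11/4 - (-15/4) = 1.
  m(H_3) = -2 - (-5/2) = 1/2.
  m(H_4) = -3/4 - (-7/4) = 1.
Summed: m(H) = 3/2 + 1 + 1/2 + 1 = 4.
So m(A \ H) = 6 - 4 = 2.

2


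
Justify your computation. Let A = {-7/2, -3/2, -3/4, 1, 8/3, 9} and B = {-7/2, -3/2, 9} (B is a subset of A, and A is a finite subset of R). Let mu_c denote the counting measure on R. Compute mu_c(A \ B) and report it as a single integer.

Counting measure assigns mu_c(E) = |E| (number of elements) when E is finite. For B subset A, A \ B is the set of elements of A not in B, so |A \ B| = |A| - |B|.
|A| = 6, |B| = 3, so mu_c(A \ B) = 6 - 3 = 3.

3


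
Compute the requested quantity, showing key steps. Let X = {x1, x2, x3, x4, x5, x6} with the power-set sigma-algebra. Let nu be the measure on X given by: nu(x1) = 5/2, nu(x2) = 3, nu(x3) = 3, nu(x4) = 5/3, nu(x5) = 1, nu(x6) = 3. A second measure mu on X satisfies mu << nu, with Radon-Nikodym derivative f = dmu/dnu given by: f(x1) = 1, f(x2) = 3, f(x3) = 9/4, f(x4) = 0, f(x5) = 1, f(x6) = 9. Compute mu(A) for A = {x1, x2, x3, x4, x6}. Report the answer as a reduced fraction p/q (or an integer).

By the defining property of the Radon-Nikodym derivative, for every measurable set A,
  mu(A) = integral_A f dnu.
Since nu is a discrete measure concentrated on the atoms of X, the integral over A reduces to the sum
  mu(A) = sum_{x in A} f(x) * nu({x}).
Computing each term:
  x1: f(x1) * nu(x1) = 1 * 5/2 = 5/2.
  x2: f(x2) * nu(x2) = 3 * 3 = 9.
  x3: f(x3) * nu(x3) = 9/4 * 3 = 27/4.
  x4: f(x4) * nu(x4) = 0 * 5/3 = 0.
  x6: f(x6) * nu(x6) = 9 * 3 = 27.
Summing: mu(A) = 5/2 + 9 + 27/4 + 0 + 27 = 181/4.

181/4


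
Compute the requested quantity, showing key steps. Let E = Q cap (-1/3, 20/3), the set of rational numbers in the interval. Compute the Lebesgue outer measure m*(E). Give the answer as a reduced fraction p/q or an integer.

E = Q cap (-1/3, 20/3) is a subset of Q, which is countable. Enumerate Q = {q_1, q_2, ...}; for any eps > 0, cover q_k by the open interval (q_k - eps/2^(k+1), q_k + eps/2^(k+1)), of length eps/2^k. The total cover length is sum_{k>=1} eps/2^k = eps. Hence m*(E) <= m*(Q) <= eps for every eps > 0, and since outer measure is non-negative, m*(E) = 0.

0


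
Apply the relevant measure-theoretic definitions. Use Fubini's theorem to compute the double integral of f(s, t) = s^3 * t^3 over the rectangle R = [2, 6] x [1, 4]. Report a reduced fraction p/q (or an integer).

f(s, t) is a tensor product of a function of s and a function of t, and both factors are bounded continuous (hence Lebesgue integrable) on the rectangle, so Fubini's theorem applies:
  integral_R f d(m x m) = (integral_a1^b1 s^3 ds) * (integral_a2^b2 t^3 dt).
Inner integral in s: integral_{2}^{6} s^3 ds = (6^4 - 2^4)/4
  = 320.
Inner integral in t: integral_{1}^{4} t^3 dt = (4^4 - 1^4)/4
  = 255/4.
Product: (320) * (255/4) = 20400.

20400


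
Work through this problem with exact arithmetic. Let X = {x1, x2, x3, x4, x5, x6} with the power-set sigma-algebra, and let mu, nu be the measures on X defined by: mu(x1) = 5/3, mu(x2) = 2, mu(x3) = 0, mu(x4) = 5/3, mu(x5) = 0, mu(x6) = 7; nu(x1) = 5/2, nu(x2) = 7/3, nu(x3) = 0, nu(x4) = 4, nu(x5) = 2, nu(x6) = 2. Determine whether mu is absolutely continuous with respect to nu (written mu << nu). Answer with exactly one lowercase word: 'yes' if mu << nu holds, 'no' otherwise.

mu << nu means: every nu-null measurable set is also mu-null; equivalently, for every atom x, if nu({x}) = 0 then mu({x}) = 0.
Checking each atom:
  x1: nu = 5/2 > 0 -> no constraint.
  x2: nu = 7/3 > 0 -> no constraint.
  x3: nu = 0, mu = 0 -> consistent with mu << nu.
  x4: nu = 4 > 0 -> no constraint.
  x5: nu = 2 > 0 -> no constraint.
  x6: nu = 2 > 0 -> no constraint.
No atom violates the condition. Therefore mu << nu.

yes


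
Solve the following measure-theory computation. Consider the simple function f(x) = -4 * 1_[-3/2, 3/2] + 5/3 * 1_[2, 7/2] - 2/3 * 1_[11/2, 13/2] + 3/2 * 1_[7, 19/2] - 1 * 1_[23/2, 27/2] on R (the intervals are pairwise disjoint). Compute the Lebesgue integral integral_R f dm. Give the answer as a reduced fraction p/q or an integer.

For a simple function f = sum_i c_i * 1_{A_i} with disjoint A_i,
  integral f dm = sum_i c_i * m(A_i).
Lengths of the A_i:
  m(A_1) = 3/2 - (-3/2) = 3.
  m(A_2) = 7/2 - 2 = 3/2.
  m(A_3) = 13/2 - 11/2 = 1.
  m(A_4) = 19/2 - 7 = 5/2.
  m(A_5) = 27/2 - 23/2 = 2.
Contributions c_i * m(A_i):
  (-4) * (3) = -12.
  (5/3) * (3/2) = 5/2.
  (-2/3) * (1) = -2/3.
  (3/2) * (5/2) = 15/4.
  (-1) * (2) = -2.
Total: -12 + 5/2 - 2/3 + 15/4 - 2 = -101/12.

-101/12


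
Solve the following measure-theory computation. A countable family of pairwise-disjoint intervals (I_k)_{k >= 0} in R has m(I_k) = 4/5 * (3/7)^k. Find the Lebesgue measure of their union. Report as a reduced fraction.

By countable additivity of the Lebesgue measure on pairwise disjoint measurable sets,
  m(union_{k >= 0} I_k) = sum_{k >= 0} m(I_k) = sum_{k >= 0} a * r^k,
  with a = 4/5 and r = 3/7.
Since 0 < r = 3/7 < 1, the geometric series converges:
  sum_{k >= 0} a * r^k = a / (1 - r).
  = 4/5 / (1 - 3/7)
  = 4/5 / (4/7)
  = 7/5.

7/5


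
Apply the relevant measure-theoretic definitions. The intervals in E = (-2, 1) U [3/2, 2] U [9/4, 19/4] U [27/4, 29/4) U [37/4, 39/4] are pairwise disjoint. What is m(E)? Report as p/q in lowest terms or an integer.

For pairwise disjoint intervals, m(union_i I_i) = sum_i m(I_i),
and m is invariant under swapping open/closed endpoints (single points have measure 0).
So m(E) = sum_i (b_i - a_i).
  I_1 has length 1 - (-2) = 3.
  I_2 has length 2 - 3/2 = 1/2.
  I_3 has length 19/4 - 9/4 = 5/2.
  I_4 has length 29/4 - 27/4 = 1/2.
  I_5 has length 39/4 - 37/4 = 1/2.
Summing:
  m(E) = 3 + 1/2 + 5/2 + 1/2 + 1/2 = 7.

7


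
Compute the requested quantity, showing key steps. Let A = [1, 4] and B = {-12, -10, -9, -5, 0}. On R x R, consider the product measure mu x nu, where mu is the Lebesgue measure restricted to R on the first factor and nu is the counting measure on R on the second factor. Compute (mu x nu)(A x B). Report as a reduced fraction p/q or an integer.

For a measurable rectangle A x B, the product measure satisfies
  (mu x nu)(A x B) = mu(A) * nu(B).
  mu(A) = 3.
  nu(B) = 5.
  (mu x nu)(A x B) = 3 * 5 = 15.

15


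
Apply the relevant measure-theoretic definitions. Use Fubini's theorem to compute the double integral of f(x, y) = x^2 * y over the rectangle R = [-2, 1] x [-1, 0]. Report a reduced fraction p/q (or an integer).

f(x, y) is a tensor product of a function of x and a function of y, and both factors are bounded continuous (hence Lebesgue integrable) on the rectangle, so Fubini's theorem applies:
  integral_R f d(m x m) = (integral_a1^b1 x^2 dx) * (integral_a2^b2 y dy).
Inner integral in x: integral_{-2}^{1} x^2 dx = (1^3 - (-2)^3)/3
  = 3.
Inner integral in y: integral_{-1}^{0} y dy = (0^2 - (-1)^2)/2
  = -1/2.
Product: (3) * (-1/2) = -3/2.

-3/2


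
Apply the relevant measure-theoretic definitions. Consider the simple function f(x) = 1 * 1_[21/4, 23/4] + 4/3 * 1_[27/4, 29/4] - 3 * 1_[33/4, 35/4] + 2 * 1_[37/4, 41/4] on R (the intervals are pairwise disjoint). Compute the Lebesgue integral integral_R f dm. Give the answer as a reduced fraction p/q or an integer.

For a simple function f = sum_i c_i * 1_{A_i} with disjoint A_i,
  integral f dm = sum_i c_i * m(A_i).
Lengths of the A_i:
  m(A_1) = 23/4 - 21/4 = 1/2.
  m(A_2) = 29/4 - 27/4 = 1/2.
  m(A_3) = 35/4 - 33/4 = 1/2.
  m(A_4) = 41/4 - 37/4 = 1.
Contributions c_i * m(A_i):
  (1) * (1/2) = 1/2.
  (4/3) * (1/2) = 2/3.
  (-3) * (1/2) = -3/2.
  (2) * (1) = 2.
Total: 1/2 + 2/3 - 3/2 + 2 = 5/3.

5/3


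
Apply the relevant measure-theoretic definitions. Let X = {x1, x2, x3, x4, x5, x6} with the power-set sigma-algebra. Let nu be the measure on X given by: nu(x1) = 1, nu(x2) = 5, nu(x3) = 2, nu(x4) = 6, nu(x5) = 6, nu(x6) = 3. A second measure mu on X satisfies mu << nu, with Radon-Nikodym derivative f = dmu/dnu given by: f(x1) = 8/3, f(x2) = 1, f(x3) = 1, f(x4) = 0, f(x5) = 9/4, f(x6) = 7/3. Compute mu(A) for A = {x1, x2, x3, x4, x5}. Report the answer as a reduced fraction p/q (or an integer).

By the defining property of the Radon-Nikodym derivative, for every measurable set A,
  mu(A) = integral_A f dnu.
Since nu is a discrete measure concentrated on the atoms of X, the integral over A reduces to the sum
  mu(A) = sum_{x in A} f(x) * nu({x}).
Computing each term:
  x1: f(x1) * nu(x1) = 8/3 * 1 = 8/3.
  x2: f(x2) * nu(x2) = 1 * 5 = 5.
  x3: f(x3) * nu(x3) = 1 * 2 = 2.
  x4: f(x4) * nu(x4) = 0 * 6 = 0.
  x5: f(x5) * nu(x5) = 9/4 * 6 = 27/2.
Summing: mu(A) = 8/3 + 5 + 2 + 0 + 27/2 = 139/6.

139/6


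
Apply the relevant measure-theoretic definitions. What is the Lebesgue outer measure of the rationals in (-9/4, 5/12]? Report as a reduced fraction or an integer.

E = Q cap (-9/4, 5/12] is a subset of Q, which is countable. Enumerate Q = {q_1, q_2, ...}; for any eps > 0, cover q_k by the open interval (q_k - eps/2^(k+1), q_k + eps/2^(k+1)), of length eps/2^k. The total cover length is sum_{k>=1} eps/2^k = eps. Hence m*(E) <= m*(Q) <= eps for every eps > 0, and since outer measure is non-negative, m*(E) = 0.

0


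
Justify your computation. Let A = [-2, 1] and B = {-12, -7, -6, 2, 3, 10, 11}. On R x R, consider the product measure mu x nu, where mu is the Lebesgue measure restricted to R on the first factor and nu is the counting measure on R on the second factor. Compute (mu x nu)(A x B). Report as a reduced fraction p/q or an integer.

For a measurable rectangle A x B, the product measure satisfies
  (mu x nu)(A x B) = mu(A) * nu(B).
  mu(A) = 3.
  nu(B) = 7.
  (mu x nu)(A x B) = 3 * 7 = 21.

21


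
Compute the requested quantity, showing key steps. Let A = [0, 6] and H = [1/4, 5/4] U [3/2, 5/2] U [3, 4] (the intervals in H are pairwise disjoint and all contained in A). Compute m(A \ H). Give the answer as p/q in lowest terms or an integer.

The ambient interval has length m(A) = 6 - 0 = 6.
Since the holes are disjoint and sit inside A, by finite additivity
  m(H) = sum_i (b_i - a_i), and m(A \ H) = m(A) - m(H).
Computing the hole measures:
  m(H_1) = 5/4 - 1/4 = 1.
  m(H_2) = 5/2 - 3/2 = 1.
  m(H_3) = 4 - 3 = 1.
Summed: m(H) = 1 + 1 + 1 = 3.
So m(A \ H) = 6 - 3 = 3.

3


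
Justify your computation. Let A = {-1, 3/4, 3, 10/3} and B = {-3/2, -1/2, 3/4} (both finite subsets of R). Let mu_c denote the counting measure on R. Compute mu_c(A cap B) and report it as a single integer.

Counting measure on a finite set equals cardinality. mu_c(A cap B) = |A cap B| (elements appearing in both).
Enumerating the elements of A that also lie in B gives 1 element(s).
So mu_c(A cap B) = 1.

1


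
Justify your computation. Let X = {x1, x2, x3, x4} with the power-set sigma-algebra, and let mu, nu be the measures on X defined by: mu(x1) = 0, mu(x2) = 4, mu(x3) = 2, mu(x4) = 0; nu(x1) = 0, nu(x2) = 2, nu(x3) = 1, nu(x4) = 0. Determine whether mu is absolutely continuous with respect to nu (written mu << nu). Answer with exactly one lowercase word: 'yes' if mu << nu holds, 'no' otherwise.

mu << nu means: every nu-null measurable set is also mu-null; equivalently, for every atom x, if nu({x}) = 0 then mu({x}) = 0.
Checking each atom:
  x1: nu = 0, mu = 0 -> consistent with mu << nu.
  x2: nu = 2 > 0 -> no constraint.
  x3: nu = 1 > 0 -> no constraint.
  x4: nu = 0, mu = 0 -> consistent with mu << nu.
No atom violates the condition. Therefore mu << nu.

yes


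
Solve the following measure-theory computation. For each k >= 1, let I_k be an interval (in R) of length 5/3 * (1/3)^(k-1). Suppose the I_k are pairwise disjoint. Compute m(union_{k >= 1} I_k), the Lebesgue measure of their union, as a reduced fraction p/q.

By countable additivity of the Lebesgue measure on pairwise disjoint measurable sets,
  m(union_{k >= 1} I_k) = sum_{k >= 1} m(I_k) = sum_{k >= 1} a * r^(k-1),
  with a = 5/3 and r = 1/3.
Since 0 < r = 1/3 < 1, the geometric series converges:
  sum_{k >= 1} a * r^(k-1) = a / (1 - r).
  = 5/3 / (1 - 1/3)
  = 5/3 / (2/3)
  = 5/2.

5/2


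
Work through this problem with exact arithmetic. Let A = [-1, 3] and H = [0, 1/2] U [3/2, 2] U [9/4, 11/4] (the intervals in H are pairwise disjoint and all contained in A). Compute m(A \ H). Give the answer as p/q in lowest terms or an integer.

The ambient interval has length m(A) = 3 - (-1) = 4.
Since the holes are disjoint and sit inside A, by finite additivity
  m(H) = sum_i (b_i - a_i), and m(A \ H) = m(A) - m(H).
Computing the hole measures:
  m(H_1) = 1/2 - 0 = 1/2.
  m(H_2) = 2 - 3/2 = 1/2.
  m(H_3) = 11/4 - 9/4 = 1/2.
Summed: m(H) = 1/2 + 1/2 + 1/2 = 3/2.
So m(A \ H) = 4 - 3/2 = 5/2.

5/2


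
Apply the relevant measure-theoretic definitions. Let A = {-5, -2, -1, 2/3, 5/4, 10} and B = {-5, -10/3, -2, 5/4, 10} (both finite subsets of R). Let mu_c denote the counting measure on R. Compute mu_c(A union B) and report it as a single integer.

Counting measure on a finite set equals cardinality. By inclusion-exclusion, |A union B| = |A| + |B| - |A cap B|.
|A| = 6, |B| = 5, |A cap B| = 4.
So mu_c(A union B) = 6 + 5 - 4 = 7.

7


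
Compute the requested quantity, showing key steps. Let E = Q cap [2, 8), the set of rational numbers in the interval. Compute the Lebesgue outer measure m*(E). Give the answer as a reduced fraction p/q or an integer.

E = Q cap [2, 8) is a subset of Q, which is countable. Enumerate Q = {q_1, q_2, ...}; for any eps > 0, cover q_k by the open interval (q_k - eps/2^(k+1), q_k + eps/2^(k+1)), of length eps/2^k. The total cover length is sum_{k>=1} eps/2^k = eps. Hence m*(E) <= m*(Q) <= eps for every eps > 0, and since outer measure is non-negative, m*(E) = 0.

0


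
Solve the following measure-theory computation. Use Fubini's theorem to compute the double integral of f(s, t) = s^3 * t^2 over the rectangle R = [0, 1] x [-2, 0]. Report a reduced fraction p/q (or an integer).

f(s, t) is a tensor product of a function of s and a function of t, and both factors are bounded continuous (hence Lebesgue integrable) on the rectangle, so Fubini's theorem applies:
  integral_R f d(m x m) = (integral_a1^b1 s^3 ds) * (integral_a2^b2 t^2 dt).
Inner integral in s: integral_{0}^{1} s^3 ds = (1^4 - 0^4)/4
  = 1/4.
Inner integral in t: integral_{-2}^{0} t^2 dt = (0^3 - (-2)^3)/3
  = 8/3.
Product: (1/4) * (8/3) = 2/3.

2/3


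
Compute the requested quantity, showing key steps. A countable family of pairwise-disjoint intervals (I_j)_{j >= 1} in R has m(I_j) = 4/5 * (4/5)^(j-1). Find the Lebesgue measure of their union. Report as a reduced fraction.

By countable additivity of the Lebesgue measure on pairwise disjoint measurable sets,
  m(union_{j >= 1} I_j) = sum_{j >= 1} m(I_j) = sum_{j >= 1} a * r^(j-1),
  with a = 4/5 and r = 4/5.
Since 0 < r = 4/5 < 1, the geometric series converges:
  sum_{j >= 1} a * r^(j-1) = a / (1 - r).
  = 4/5 / (1 - 4/5)
  = 4/5 / (1/5)
  = 4.

4


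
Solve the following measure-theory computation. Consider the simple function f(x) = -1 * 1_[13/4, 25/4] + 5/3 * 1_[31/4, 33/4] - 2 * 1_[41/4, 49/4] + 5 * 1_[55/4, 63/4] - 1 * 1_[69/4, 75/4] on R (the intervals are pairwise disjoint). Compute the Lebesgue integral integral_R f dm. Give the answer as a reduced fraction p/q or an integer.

For a simple function f = sum_i c_i * 1_{A_i} with disjoint A_i,
  integral f dm = sum_i c_i * m(A_i).
Lengths of the A_i:
  m(A_1) = 25/4 - 13/4 = 3.
  m(A_2) = 33/4 - 31/4 = 1/2.
  m(A_3) = 49/4 - 41/4 = 2.
  m(A_4) = 63/4 - 55/4 = 2.
  m(A_5) = 75/4 - 69/4 = 3/2.
Contributions c_i * m(A_i):
  (-1) * (3) = -3.
  (5/3) * (1/2) = 5/6.
  (-2) * (2) = -4.
  (5) * (2) = 10.
  (-1) * (3/2) = -3/2.
Total: -3 + 5/6 - 4 + 10 - 3/2 = 7/3.

7/3


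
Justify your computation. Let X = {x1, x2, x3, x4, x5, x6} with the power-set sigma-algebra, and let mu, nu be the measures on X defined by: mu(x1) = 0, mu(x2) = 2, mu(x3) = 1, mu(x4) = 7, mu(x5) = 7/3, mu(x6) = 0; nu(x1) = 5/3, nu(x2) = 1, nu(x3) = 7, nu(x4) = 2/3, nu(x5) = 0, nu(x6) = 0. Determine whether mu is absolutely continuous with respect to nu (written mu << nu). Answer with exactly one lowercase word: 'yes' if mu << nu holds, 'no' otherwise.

mu << nu means: every nu-null measurable set is also mu-null; equivalently, for every atom x, if nu({x}) = 0 then mu({x}) = 0.
Checking each atom:
  x1: nu = 5/3 > 0 -> no constraint.
  x2: nu = 1 > 0 -> no constraint.
  x3: nu = 7 > 0 -> no constraint.
  x4: nu = 2/3 > 0 -> no constraint.
  x5: nu = 0, mu = 7/3 > 0 -> violates mu << nu.
  x6: nu = 0, mu = 0 -> consistent with mu << nu.
The atom(s) x5 violate the condition (nu = 0 but mu > 0). Therefore mu is NOT absolutely continuous w.r.t. nu.

no


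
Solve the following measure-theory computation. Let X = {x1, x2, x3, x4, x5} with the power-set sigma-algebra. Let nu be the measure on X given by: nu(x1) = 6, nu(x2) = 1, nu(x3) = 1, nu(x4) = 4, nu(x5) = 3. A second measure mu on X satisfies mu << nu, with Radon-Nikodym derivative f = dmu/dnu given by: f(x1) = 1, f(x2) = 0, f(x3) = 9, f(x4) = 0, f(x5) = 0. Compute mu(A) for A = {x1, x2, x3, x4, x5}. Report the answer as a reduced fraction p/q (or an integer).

By the defining property of the Radon-Nikodym derivative, for every measurable set A,
  mu(A) = integral_A f dnu.
Since nu is a discrete measure concentrated on the atoms of X, the integral over A reduces to the sum
  mu(A) = sum_{x in A} f(x) * nu({x}).
Computing each term:
  x1: f(x1) * nu(x1) = 1 * 6 = 6.
  x2: f(x2) * nu(x2) = 0 * 1 = 0.
  x3: f(x3) * nu(x3) = 9 * 1 = 9.
  x4: f(x4) * nu(x4) = 0 * 4 = 0.
  x5: f(x5) * nu(x5) = 0 * 3 = 0.
Summing: mu(A) = 6 + 0 + 9 + 0 + 0 = 15.

15


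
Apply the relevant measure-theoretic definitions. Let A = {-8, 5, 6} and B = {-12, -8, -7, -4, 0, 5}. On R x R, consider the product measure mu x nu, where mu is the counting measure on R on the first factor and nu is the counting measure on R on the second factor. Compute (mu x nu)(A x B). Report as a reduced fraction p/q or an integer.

For a measurable rectangle A x B, the product measure satisfies
  (mu x nu)(A x B) = mu(A) * nu(B).
  mu(A) = 3.
  nu(B) = 6.
  (mu x nu)(A x B) = 3 * 6 = 18.

18


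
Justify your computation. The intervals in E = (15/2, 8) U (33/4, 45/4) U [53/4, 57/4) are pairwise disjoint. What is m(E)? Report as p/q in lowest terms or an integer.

For pairwise disjoint intervals, m(union_i I_i) = sum_i m(I_i),
and m is invariant under swapping open/closed endpoints (single points have measure 0).
So m(E) = sum_i (b_i - a_i).
  I_1 has length 8 - 15/2 = 1/2.
  I_2 has length 45/4 - 33/4 = 3.
  I_3 has length 57/4 - 53/4 = 1.
Summing:
  m(E) = 1/2 + 3 + 1 = 9/2.

9/2


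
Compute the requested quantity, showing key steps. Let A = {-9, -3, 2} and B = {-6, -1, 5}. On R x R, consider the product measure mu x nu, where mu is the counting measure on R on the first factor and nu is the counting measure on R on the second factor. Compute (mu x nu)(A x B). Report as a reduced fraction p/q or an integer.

For a measurable rectangle A x B, the product measure satisfies
  (mu x nu)(A x B) = mu(A) * nu(B).
  mu(A) = 3.
  nu(B) = 3.
  (mu x nu)(A x B) = 3 * 3 = 9.

9


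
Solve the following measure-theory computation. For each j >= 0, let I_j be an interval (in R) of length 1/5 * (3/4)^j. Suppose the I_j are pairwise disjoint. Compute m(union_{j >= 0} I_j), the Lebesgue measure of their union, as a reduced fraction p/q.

By countable additivity of the Lebesgue measure on pairwise disjoint measurable sets,
  m(union_{j >= 0} I_j) = sum_{j >= 0} m(I_j) = sum_{j >= 0} a * r^j,
  with a = 1/5 and r = 3/4.
Since 0 < r = 3/4 < 1, the geometric series converges:
  sum_{j >= 0} a * r^j = a / (1 - r).
  = 1/5 / (1 - 3/4)
  = 1/5 / (1/4)
  = 4/5.

4/5


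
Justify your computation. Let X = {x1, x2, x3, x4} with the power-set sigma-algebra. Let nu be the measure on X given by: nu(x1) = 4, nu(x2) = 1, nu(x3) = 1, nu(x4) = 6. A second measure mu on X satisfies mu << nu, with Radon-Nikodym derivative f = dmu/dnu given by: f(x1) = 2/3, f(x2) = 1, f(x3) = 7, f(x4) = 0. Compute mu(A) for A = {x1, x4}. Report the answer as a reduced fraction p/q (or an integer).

By the defining property of the Radon-Nikodym derivative, for every measurable set A,
  mu(A) = integral_A f dnu.
Since nu is a discrete measure concentrated on the atoms of X, the integral over A reduces to the sum
  mu(A) = sum_{x in A} f(x) * nu({x}).
Computing each term:
  x1: f(x1) * nu(x1) = 2/3 * 4 = 8/3.
  x4: f(x4) * nu(x4) = 0 * 6 = 0.
Summing: mu(A) = 8/3 + 0 = 8/3.

8/3


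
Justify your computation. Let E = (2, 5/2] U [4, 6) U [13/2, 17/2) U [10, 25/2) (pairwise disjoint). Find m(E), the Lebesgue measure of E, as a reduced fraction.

For pairwise disjoint intervals, m(union_i I_i) = sum_i m(I_i),
and m is invariant under swapping open/closed endpoints (single points have measure 0).
So m(E) = sum_i (b_i - a_i).
  I_1 has length 5/2 - 2 = 1/2.
  I_2 has length 6 - 4 = 2.
  I_3 has length 17/2 - 13/2 = 2.
  I_4 has length 25/2 - 10 = 5/2.
Summing:
  m(E) = 1/2 + 2 + 2 + 5/2 = 7.

7


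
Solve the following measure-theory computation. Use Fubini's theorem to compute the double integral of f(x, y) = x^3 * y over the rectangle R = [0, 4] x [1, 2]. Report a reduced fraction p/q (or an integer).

f(x, y) is a tensor product of a function of x and a function of y, and both factors are bounded continuous (hence Lebesgue integrable) on the rectangle, so Fubini's theorem applies:
  integral_R f d(m x m) = (integral_a1^b1 x^3 dx) * (integral_a2^b2 y dy).
Inner integral in x: integral_{0}^{4} x^3 dx = (4^4 - 0^4)/4
  = 64.
Inner integral in y: integral_{1}^{2} y dy = (2^2 - 1^2)/2
  = 3/2.
Product: (64) * (3/2) = 96.

96


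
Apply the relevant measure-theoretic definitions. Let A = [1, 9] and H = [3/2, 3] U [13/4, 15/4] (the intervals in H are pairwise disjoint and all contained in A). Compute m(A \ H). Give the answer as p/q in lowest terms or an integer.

The ambient interval has length m(A) = 9 - 1 = 8.
Since the holes are disjoint and sit inside A, by finite additivity
  m(H) = sum_i (b_i - a_i), and m(A \ H) = m(A) - m(H).
Computing the hole measures:
  m(H_1) = 3 - 3/2 = 3/2.
  m(H_2) = 15/4 - 13/4 = 1/2.
Summed: m(H) = 3/2 + 1/2 = 2.
So m(A \ H) = 8 - 2 = 6.

6


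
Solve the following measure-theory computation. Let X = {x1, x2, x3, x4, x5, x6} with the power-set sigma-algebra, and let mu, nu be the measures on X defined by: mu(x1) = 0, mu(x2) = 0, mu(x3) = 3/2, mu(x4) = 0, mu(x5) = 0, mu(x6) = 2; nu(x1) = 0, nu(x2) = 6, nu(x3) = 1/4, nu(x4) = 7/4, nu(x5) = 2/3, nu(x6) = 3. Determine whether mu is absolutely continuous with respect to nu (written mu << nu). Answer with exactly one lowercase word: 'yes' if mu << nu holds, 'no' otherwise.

mu << nu means: every nu-null measurable set is also mu-null; equivalently, for every atom x, if nu({x}) = 0 then mu({x}) = 0.
Checking each atom:
  x1: nu = 0, mu = 0 -> consistent with mu << nu.
  x2: nu = 6 > 0 -> no constraint.
  x3: nu = 1/4 > 0 -> no constraint.
  x4: nu = 7/4 > 0 -> no constraint.
  x5: nu = 2/3 > 0 -> no constraint.
  x6: nu = 3 > 0 -> no constraint.
No atom violates the condition. Therefore mu << nu.

yes


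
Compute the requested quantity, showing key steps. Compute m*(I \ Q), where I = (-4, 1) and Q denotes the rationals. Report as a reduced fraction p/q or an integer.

The interval I = (-4, 1) has m(I) = 1 - (-4) = 5 (endpoints are measure-zero, so open/closed/half-open agree). Write I = (I cap Q) u (I \ Q). The rationals in I are countable, so m*(I cap Q) = 0 (cover each rational by intervals whose total length is arbitrarily small). By countable subadditivity m*(I) <= m*(I cap Q) + m*(I \ Q), hence m*(I \ Q) >= m(I) = 5. The reverse inequality m*(I \ Q) <= m*(I) = 5 is trivial since (I \ Q) is a subset of I. Therefore m*(I \ Q) = 5.

5


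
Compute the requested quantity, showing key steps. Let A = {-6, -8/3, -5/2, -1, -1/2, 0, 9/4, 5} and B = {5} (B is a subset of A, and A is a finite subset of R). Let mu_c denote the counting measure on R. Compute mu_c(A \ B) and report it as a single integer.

Counting measure assigns mu_c(E) = |E| (number of elements) when E is finite. For B subset A, A \ B is the set of elements of A not in B, so |A \ B| = |A| - |B|.
|A| = 8, |B| = 1, so mu_c(A \ B) = 8 - 1 = 7.

7


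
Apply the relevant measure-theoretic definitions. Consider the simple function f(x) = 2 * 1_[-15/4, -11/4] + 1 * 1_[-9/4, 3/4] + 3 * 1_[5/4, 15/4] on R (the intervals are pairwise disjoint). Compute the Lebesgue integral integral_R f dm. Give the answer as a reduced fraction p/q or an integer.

For a simple function f = sum_i c_i * 1_{A_i} with disjoint A_i,
  integral f dm = sum_i c_i * m(A_i).
Lengths of the A_i:
  m(A_1) = -11/4 - (-15/4) = 1.
  m(A_2) = 3/4 - (-9/4) = 3.
  m(A_3) = 15/4 - 5/4 = 5/2.
Contributions c_i * m(A_i):
  (2) * (1) = 2.
  (1) * (3) = 3.
  (3) * (5/2) = 15/2.
Total: 2 + 3 + 15/2 = 25/2.

25/2


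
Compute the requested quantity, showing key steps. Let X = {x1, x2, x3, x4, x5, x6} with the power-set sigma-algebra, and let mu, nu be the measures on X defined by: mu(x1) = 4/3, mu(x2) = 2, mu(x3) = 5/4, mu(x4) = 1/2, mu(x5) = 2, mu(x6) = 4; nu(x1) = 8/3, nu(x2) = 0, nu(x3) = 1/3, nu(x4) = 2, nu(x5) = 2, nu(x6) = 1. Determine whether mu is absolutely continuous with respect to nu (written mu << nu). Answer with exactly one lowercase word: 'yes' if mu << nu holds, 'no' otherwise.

mu << nu means: every nu-null measurable set is also mu-null; equivalently, for every atom x, if nu({x}) = 0 then mu({x}) = 0.
Checking each atom:
  x1: nu = 8/3 > 0 -> no constraint.
  x2: nu = 0, mu = 2 > 0 -> violates mu << nu.
  x3: nu = 1/3 > 0 -> no constraint.
  x4: nu = 2 > 0 -> no constraint.
  x5: nu = 2 > 0 -> no constraint.
  x6: nu = 1 > 0 -> no constraint.
The atom(s) x2 violate the condition (nu = 0 but mu > 0). Therefore mu is NOT absolutely continuous w.r.t. nu.

no


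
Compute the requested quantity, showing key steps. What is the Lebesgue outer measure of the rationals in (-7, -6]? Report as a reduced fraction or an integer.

Q cap (-7, -6] is countable; list its elements as q_1, q_2, ... . Fix eps > 0 and cover the k-th point by an interval of length eps * 2^(-k). The cover has total length eps * sum_{k>=1} 2^(-k) = eps, so by definition of outer measure m*(Q cap (-7, -6]) <= eps. Since eps was arbitrary and m* >= 0, the outer measure is 0.

0


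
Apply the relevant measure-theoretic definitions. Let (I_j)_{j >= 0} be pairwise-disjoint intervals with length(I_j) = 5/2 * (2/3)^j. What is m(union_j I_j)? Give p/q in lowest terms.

By countable additivity of the Lebesgue measure on pairwise disjoint measurable sets,
  m(union_{j >= 0} I_j) = sum_{j >= 0} m(I_j) = sum_{j >= 0} a * r^j,
  with a = 5/2 and r = 2/3.
Since 0 < r = 2/3 < 1, the geometric series converges:
  sum_{j >= 0} a * r^j = a / (1 - r).
  = 5/2 / (1 - 2/3)
  = 5/2 / (1/3)
  = 15/2.

15/2


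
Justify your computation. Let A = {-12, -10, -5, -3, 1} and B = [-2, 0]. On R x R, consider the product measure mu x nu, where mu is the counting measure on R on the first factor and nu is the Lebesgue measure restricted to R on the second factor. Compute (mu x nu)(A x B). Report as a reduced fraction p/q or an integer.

For a measurable rectangle A x B, the product measure satisfies
  (mu x nu)(A x B) = mu(A) * nu(B).
  mu(A) = 5.
  nu(B) = 2.
  (mu x nu)(A x B) = 5 * 2 = 10.

10


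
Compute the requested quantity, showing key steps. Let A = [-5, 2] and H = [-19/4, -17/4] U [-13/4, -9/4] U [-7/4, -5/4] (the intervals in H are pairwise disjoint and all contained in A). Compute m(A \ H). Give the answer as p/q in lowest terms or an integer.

The ambient interval has length m(A) = 2 - (-5) = 7.
Since the holes are disjoint and sit inside A, by finite additivity
  m(H) = sum_i (b_i - a_i), and m(A \ H) = m(A) - m(H).
Computing the hole measures:
  m(H_1) = -17/4 - (-19/4) = 1/2.
  m(H_2) = -9/4 - (-13/4) = 1.
  m(H_3) = -5/4 - (-7/4) = 1/2.
Summed: m(H) = 1/2 + 1 + 1/2 = 2.
So m(A \ H) = 7 - 2 = 5.

5


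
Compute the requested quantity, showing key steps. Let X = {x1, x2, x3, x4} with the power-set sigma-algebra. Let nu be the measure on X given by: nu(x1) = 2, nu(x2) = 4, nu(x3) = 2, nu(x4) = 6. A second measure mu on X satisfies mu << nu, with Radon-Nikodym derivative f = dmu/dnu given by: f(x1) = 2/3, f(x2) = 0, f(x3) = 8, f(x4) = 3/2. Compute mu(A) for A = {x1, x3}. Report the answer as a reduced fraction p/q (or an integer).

By the defining property of the Radon-Nikodym derivative, for every measurable set A,
  mu(A) = integral_A f dnu.
Since nu is a discrete measure concentrated on the atoms of X, the integral over A reduces to the sum
  mu(A) = sum_{x in A} f(x) * nu({x}).
Computing each term:
  x1: f(x1) * nu(x1) = 2/3 * 2 = 4/3.
  x3: f(x3) * nu(x3) = 8 * 2 = 16.
Summing: mu(A) = 4/3 + 16 = 52/3.

52/3


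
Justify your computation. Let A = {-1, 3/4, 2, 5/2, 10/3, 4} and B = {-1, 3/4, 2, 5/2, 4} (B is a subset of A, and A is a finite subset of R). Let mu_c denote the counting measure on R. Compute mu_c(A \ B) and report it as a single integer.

Counting measure assigns mu_c(E) = |E| (number of elements) when E is finite. For B subset A, A \ B is the set of elements of A not in B, so |A \ B| = |A| - |B|.
|A| = 6, |B| = 5, so mu_c(A \ B) = 6 - 5 = 1.

1


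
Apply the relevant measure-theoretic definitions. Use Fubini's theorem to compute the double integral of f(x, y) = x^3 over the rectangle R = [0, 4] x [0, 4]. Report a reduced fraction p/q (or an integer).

f(x, y) is a tensor product of a function of x and a function of y, and both factors are bounded continuous (hence Lebesgue integrable) on the rectangle, so Fubini's theorem applies:
  integral_R f d(m x m) = (integral_a1^b1 x^3 dx) * (integral_a2^b2 1 dy).
Inner integral in x: integral_{0}^{4} x^3 dx = (4^4 - 0^4)/4
  = 64.
Inner integral in y: integral_{0}^{4} 1 dy = (4^1 - 0^1)/1
  = 4.
Product: (64) * (4) = 256.

256


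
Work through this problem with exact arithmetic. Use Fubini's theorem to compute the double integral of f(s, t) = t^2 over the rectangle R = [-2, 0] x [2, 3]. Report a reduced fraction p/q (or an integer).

f(s, t) is a tensor product of a function of s and a function of t, and both factors are bounded continuous (hence Lebesgue integrable) on the rectangle, so Fubini's theorem applies:
  integral_R f d(m x m) = (integral_a1^b1 1 ds) * (integral_a2^b2 t^2 dt).
Inner integral in s: integral_{-2}^{0} 1 ds = (0^1 - (-2)^1)/1
  = 2.
Inner integral in t: integral_{2}^{3} t^2 dt = (3^3 - 2^3)/3
  = 19/3.
Product: (2) * (19/3) = 38/3.

38/3


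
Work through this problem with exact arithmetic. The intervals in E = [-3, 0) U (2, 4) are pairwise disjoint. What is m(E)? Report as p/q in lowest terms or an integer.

For pairwise disjoint intervals, m(union_i I_i) = sum_i m(I_i),
and m is invariant under swapping open/closed endpoints (single points have measure 0).
So m(E) = sum_i (b_i - a_i).
  I_1 has length 0 - (-3) = 3.
  I_2 has length 4 - 2 = 2.
Summing:
  m(E) = 3 + 2 = 5.

5


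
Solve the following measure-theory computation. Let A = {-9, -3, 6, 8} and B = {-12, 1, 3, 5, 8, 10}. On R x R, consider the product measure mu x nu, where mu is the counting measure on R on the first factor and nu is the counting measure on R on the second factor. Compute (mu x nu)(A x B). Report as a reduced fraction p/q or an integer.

For a measurable rectangle A x B, the product measure satisfies
  (mu x nu)(A x B) = mu(A) * nu(B).
  mu(A) = 4.
  nu(B) = 6.
  (mu x nu)(A x B) = 4 * 6 = 24.

24


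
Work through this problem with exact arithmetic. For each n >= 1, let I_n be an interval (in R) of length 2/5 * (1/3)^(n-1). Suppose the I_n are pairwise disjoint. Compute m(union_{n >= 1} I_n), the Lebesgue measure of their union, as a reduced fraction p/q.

By countable additivity of the Lebesgue measure on pairwise disjoint measurable sets,
  m(union_{n >= 1} I_n) = sum_{n >= 1} m(I_n) = sum_{n >= 1} a * r^(n-1),
  with a = 2/5 and r = 1/3.
Since 0 < r = 1/3 < 1, the geometric series converges:
  sum_{n >= 1} a * r^(n-1) = a / (1 - r).
  = 2/5 / (1 - 1/3)
  = 2/5 / (2/3)
  = 3/5.

3/5
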